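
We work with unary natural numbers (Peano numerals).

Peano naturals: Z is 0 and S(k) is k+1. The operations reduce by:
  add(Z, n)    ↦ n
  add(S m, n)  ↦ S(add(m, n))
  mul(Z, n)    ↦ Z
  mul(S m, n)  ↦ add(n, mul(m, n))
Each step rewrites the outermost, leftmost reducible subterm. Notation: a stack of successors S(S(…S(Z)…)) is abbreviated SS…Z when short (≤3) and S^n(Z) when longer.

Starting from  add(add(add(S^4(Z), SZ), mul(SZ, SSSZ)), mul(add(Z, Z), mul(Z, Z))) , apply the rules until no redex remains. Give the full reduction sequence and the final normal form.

  start: add(add(add(S^4(Z), SZ), mul(SZ, SSSZ)), mul(add(Z, Z), mul(Z, Z)))
  →1  add(add(S(add(SSSZ, SZ)), mul(SZ, SSSZ)), mul(add(Z, Z), mul(Z, Z)))
  →2  add(S(add(add(SSSZ, SZ), mul(SZ, SSSZ))), mul(add(Z, Z), mul(Z, Z)))
  →3  S(add(add(add(SSSZ, SZ), mul(SZ, SSSZ)), mul(add(Z, Z), mul(Z, Z))))
  →4  S(add(add(S(add(SSZ, SZ)), mul(SZ, SSSZ)), mul(add(Z, Z), mul(Z, Z))))
  →5  S(add(S(add(add(SSZ, SZ), mul(SZ, SSSZ))), mul(add(Z, Z), mul(Z, Z))))
  →6  S(S(add(add(add(SSZ, SZ), mul(SZ, SSSZ)), mul(add(Z, Z), mul(Z, Z)))))
  →7  S(S(add(add(S(add(SZ, SZ)), mul(SZ, SSSZ)), mul(add(Z, Z), mul(Z, Z)))))
  →8  S(S(add(S(add(add(SZ, SZ), mul(SZ, SSSZ))), mul(add(Z, Z), mul(Z, Z)))))
  →9  S(S(S(add(add(add(SZ, SZ), mul(SZ, SSSZ)), mul(add(Z, Z), mul(Z, Z))))))
  →10  S(S(S(add(add(S(add(Z, SZ)), mul(SZ, SSSZ)), mul(add(Z, Z), mul(Z, Z))))))
  →11  S(S(S(add(S(add(add(Z, SZ), mul(SZ, SSSZ))), mul(add(Z, Z), mul(Z, Z))))))
  →12  S(S(S(S(add(add(add(Z, SZ), mul(SZ, SSSZ)), mul(add(Z, Z), mul(Z, Z)))))))
  →13  S(S(S(S(add(add(SZ, mul(SZ, SSSZ)), mul(add(Z, Z), mul(Z, Z)))))))
  →14  S(S(S(S(add(S(add(Z, mul(SZ, SSSZ))), mul(add(Z, Z), mul(Z, Z)))))))
  →15  S(S(S(S(S(add(add(Z, mul(SZ, SSSZ)), mul(add(Z, Z), mul(Z, Z))))))))
  →16  S(S(S(S(S(add(mul(SZ, SSSZ), mul(add(Z, Z), mul(Z, Z))))))))
  →17  S(S(S(S(S(add(add(SSSZ, mul(Z, SSSZ)), mul(add(Z, Z), mul(Z, Z))))))))
  →18  S(S(S(S(S(add(S(add(SSZ, mul(Z, SSSZ))), mul(add(Z, Z), mul(Z, Z))))))))
  →19  S(S(S(S(S(S(add(add(SSZ, mul(Z, SSSZ)), mul(add(Z, Z), mul(Z, Z)))))))))
  →20  S(S(S(S(S(S(add(S(add(SZ, mul(Z, SSSZ))), mul(add(Z, Z), mul(Z, Z)))))))))
  →21  S(S(S(S(S(S(S(add(add(SZ, mul(Z, SSSZ)), mul(add(Z, Z), mul(Z, Z))))))))))
  →22  S(S(S(S(S(S(S(add(S(add(Z, mul(Z, SSSZ))), mul(add(Z, Z), mul(Z, Z))))))))))
  →23  S(S(S(S(S(S(S(S(add(add(Z, mul(Z, SSSZ)), mul(add(Z, Z), mul(Z, Z)))))))))))
  →24  S(S(S(S(S(S(S(S(add(mul(Z, SSSZ), mul(add(Z, Z), mul(Z, Z)))))))))))
  →25  S(S(S(S(S(S(S(S(add(Z, mul(add(Z, Z), mul(Z, Z)))))))))))
  →26  S(S(S(S(S(S(S(S(mul(add(Z, Z), mul(Z, Z))))))))))
  →27  S(S(S(S(S(S(S(S(mul(Z, mul(Z, Z))))))))))
  →28  S^8(Z)

Answer: normal form = S^8(Z)  (in 28 steps)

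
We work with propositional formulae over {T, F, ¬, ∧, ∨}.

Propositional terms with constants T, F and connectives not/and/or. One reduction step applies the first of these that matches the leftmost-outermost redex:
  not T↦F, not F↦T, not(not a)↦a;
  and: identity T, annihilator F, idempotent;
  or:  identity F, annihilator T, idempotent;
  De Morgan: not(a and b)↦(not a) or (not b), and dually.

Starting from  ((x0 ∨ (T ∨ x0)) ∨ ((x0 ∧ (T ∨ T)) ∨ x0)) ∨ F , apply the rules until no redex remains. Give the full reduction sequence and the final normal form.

Answer: normal form = T  (in 4 steps)

Working:
  start: ((x0 ∨ (T ∨ x0)) ∨ ((x0 ∧ (T ∨ T)) ∨ x0)) ∨ F
  →1  (x0 ∨ (T ∨ x0)) ∨ ((x0 ∧ (T ∨ T)) ∨ x0)
  →2  (x0 ∨ T) ∨ ((x0 ∧ (T ∨ T)) ∨ x0)
  →3  T ∨ ((x0 ∧ (T ∨ T)) ∨ x0)
  →4  T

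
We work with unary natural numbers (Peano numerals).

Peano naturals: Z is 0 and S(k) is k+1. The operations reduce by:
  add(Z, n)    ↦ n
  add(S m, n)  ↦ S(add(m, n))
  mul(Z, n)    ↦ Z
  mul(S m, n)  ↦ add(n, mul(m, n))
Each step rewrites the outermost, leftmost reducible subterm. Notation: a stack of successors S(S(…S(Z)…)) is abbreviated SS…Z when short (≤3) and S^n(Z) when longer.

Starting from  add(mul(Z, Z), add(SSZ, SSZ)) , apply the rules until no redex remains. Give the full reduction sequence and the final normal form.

  start: add(mul(Z, Z), add(SSZ, SSZ))
  →1  add(Z, add(SSZ, SSZ))
  →2  add(SSZ, SSZ)
  →3  S(add(SZ, SSZ))
  →4  S(S(add(Z, SSZ)))
  →5  S^4(Z)

Answer: normal form = S^4(Z)  (in 5 steps)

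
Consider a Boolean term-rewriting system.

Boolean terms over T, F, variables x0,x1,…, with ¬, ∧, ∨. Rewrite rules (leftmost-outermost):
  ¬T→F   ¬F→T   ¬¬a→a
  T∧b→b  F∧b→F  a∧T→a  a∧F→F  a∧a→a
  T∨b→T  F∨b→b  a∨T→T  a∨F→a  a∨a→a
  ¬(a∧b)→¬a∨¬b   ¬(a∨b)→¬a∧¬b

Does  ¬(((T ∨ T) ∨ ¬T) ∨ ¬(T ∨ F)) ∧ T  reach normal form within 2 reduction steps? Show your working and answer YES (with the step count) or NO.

  start: ¬(((T ∨ T) ∨ ¬T) ∨ ¬(T ∨ F)) ∧ T
  [1] ¬(((T ∨ T) ∨ ¬T) ∨ ¬(T ∨ F))
  [2] ¬((T ∨ T) ∨ ¬T) ∧ ¬¬(T ∨ F)

Answer: NO — after 2 steps the term is ¬((T ∨ T) ∨ ¬T) ∧ ¬¬(T ∨ F), not yet normal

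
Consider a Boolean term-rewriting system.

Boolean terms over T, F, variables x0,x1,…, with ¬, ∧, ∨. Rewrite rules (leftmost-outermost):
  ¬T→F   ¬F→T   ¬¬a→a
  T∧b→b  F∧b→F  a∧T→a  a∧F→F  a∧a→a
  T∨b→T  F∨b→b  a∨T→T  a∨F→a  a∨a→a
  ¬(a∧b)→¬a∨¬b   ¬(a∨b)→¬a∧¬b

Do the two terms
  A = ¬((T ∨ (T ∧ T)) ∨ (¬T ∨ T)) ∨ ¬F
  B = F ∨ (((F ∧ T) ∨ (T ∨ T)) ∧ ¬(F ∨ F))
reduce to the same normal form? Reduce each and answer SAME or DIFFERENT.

Term A:
  start: ¬((T ∨ (T ∧ T)) ∨ (¬T ∨ T)) ∨ ¬F
  [1] (¬(T ∨ (T ∧ T)) ∧ ¬(¬T ∨ T)) ∨ ¬F
  [2] ((¬T ∧ ¬(T ∧ T)) ∧ ¬(¬T ∨ T)) ∨ ¬F
  [3] ((F ∧ ¬(T ∧ T)) ∧ ¬(¬T ∨ T)) ∨ ¬F
  [4] (F ∧ ¬(¬T ∨ T)) ∨ ¬F
  [5] F ∨ ¬F
  [6] ¬F
  [7] T

Term B:
  start: F ∨ (((F ∧ T) ∨ (T ∨ T)) ∧ ¬(F ∨ F))
  [1] ((F ∧ T) ∨ (T ∨ T)) ∧ ¬(F ∨ F)
  [2] (F ∨ (T ∨ T)) ∧ ¬(F ∨ F)
  [3] (T ∨ T) ∧ ¬(F ∨ F)
  [4] T ∧ ¬(F ∨ F)
  [5] ¬(F ∨ F)
  [6] ¬F ∧ ¬F
  [7] ¬F
  [8] T

Answer: SAME — A ⇓ T, B ⇓ T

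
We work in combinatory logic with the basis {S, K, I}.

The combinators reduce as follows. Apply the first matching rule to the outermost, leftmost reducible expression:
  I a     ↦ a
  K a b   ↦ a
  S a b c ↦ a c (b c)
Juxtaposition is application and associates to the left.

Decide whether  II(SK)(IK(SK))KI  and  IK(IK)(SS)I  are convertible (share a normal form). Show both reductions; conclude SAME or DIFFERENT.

Term A:
  start: II(SK)(IK(SK))KI
  →1  I(SK)(IK(SK))KI
  →2  SK(IK(SK))KI
  →3  KK(IK(SK)K)I
  →4  KI

Term B:
  start: IK(IK)(SS)I
  →1  K(IK)(SS)I
  →2  IKI
  →3  KI

Answer: SAME — A ⇓ KI, B ⇓ KI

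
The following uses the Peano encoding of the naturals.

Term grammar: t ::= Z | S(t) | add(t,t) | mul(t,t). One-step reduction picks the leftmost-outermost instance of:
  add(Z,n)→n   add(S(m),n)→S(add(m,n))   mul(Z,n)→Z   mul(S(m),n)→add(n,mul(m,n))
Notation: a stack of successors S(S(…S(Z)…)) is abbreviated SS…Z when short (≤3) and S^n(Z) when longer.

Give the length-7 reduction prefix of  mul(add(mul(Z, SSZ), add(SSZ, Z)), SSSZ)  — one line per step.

Answer: after 7 steps: S(S(S(add(Z, mul(add(SZ, Z), SSSZ)))))

Working:
  start: mul(add(mul(Z, SSZ), add(SSZ, Z)), SSSZ)
  →1  mul(add(Z, add(SSZ, Z)), SSSZ)
  →2  mul(add(SSZ, Z), SSSZ)
  →3  mul(S(add(SZ, Z)), SSSZ)
  →4  add(SSSZ, mul(add(SZ, Z), SSSZ))
  →5  S(add(SSZ, mul(add(SZ, Z), SSSZ)))
  →6  S(S(add(SZ, mul(add(SZ, Z), SSSZ))))
  →7  S(S(S(add(Z, mul(add(SZ, Z), SSSZ)))))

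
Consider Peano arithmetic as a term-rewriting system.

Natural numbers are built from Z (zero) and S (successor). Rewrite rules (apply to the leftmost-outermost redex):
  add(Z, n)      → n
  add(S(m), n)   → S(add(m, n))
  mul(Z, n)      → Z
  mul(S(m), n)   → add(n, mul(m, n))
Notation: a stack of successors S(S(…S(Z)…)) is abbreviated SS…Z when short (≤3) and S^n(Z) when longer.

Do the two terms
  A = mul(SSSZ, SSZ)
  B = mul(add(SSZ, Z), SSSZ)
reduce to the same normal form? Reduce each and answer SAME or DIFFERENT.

Term A:
  start: mul(SSSZ, SSZ)
  [1] add(SSZ, mul(SSZ, SSZ))
  [2] S(add(SZ, mul(SSZ, SSZ)))
  [3] S(S(add(Z, mul(SSZ, SSZ))))
  [4] S(S(mul(SSZ, SSZ)))
  [5] S(S(add(SSZ, mul(SZ, SSZ))))
  [6] S(S(S(add(SZ, mul(SZ, SSZ)))))
  [7] S(S(S(S(add(Z, mul(SZ, SSZ))))))
  [8] S(S(S(S(mul(SZ, SSZ)))))
  [9] S(S(S(S(add(SSZ, mul(Z, SSZ))))))
  [10] S(S(S(S(S(add(SZ, mul(Z, SSZ)))))))
  [11] S(S(S(S(S(S(add(Z, mul(Z, SSZ))))))))
  [12] S(S(S(S(S(S(mul(Z, SSZ)))))))
  [13] S^6(Z)

Term B:
  start: mul(add(SSZ, Z), SSSZ)
  [1] mul(S(add(SZ, Z)), SSSZ)
  [2] add(SSSZ, mul(add(SZ, Z), SSSZ))
  [3] S(add(SSZ, mul(add(SZ, Z), SSSZ)))
  [4] S(S(add(SZ, mul(add(SZ, Z), SSSZ))))
  [5] S(S(S(add(Z, mul(add(SZ, Z), SSSZ)))))
  [6] S(S(S(mul(add(SZ, Z), SSSZ))))
  [7] S(S(S(mul(S(add(Z, Z)), SSSZ))))
  [8] S(S(S(add(SSSZ, mul(add(Z, Z), SSSZ)))))
  [9] S(S(S(S(add(SSZ, mul(add(Z, Z), SSSZ))))))
  [10] S(S(S(S(S(add(SZ, mul(add(Z, Z), SSSZ)))))))
  [11] S(S(S(S(S(S(add(Z, mul(add(Z, Z), SSSZ))))))))
  [12] S(S(S(S(S(S(mul(add(Z, Z), SSSZ)))))))
  [13] S(S(S(S(S(S(mul(Z, SSSZ)))))))
  [14] S^6(Z)

Answer: SAME — A ⇓ S^6(Z), B ⇓ S^6(Z)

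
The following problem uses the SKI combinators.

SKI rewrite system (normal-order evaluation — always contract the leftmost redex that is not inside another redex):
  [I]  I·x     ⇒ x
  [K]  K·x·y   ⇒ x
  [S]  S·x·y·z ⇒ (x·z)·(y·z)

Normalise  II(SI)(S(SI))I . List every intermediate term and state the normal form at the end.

  start: II(SI)(S(SI))I
  →1  I(SI)(S(SI))I
  →2  SI(S(SI))I
  →3  II(S(SI)I)
  →4  I(S(SI)I)
  →5  S(SI)I

Answer: normal form = S(SI)I  (in 5 steps)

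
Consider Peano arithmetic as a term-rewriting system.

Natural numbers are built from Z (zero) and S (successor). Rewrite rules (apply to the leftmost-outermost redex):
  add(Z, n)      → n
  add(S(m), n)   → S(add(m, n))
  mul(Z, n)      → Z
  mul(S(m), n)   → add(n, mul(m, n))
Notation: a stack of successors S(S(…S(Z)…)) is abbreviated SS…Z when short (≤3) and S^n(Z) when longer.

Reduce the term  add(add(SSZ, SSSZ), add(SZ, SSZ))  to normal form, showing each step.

  start: add(add(SSZ, SSSZ), add(SZ, SSZ))
  →1  add(S(add(SZ, SSSZ)), add(SZ, SSZ))
  →2  S(add(add(SZ, SSSZ), add(SZ, SSZ)))
  →3  S(add(S(add(Z, SSSZ)), add(SZ, SSZ)))
  →4  S(S(add(add(Z, SSSZ), add(SZ, SSZ))))
  →5  S(S(add(SSSZ, add(SZ, SSZ))))
  →6  S(S(S(add(SSZ, add(SZ, SSZ)))))
  →7  S(S(S(S(add(SZ, add(SZ, SSZ))))))
  →8  S(S(S(S(S(add(Z, add(SZ, SSZ)))))))
  →9  S(S(S(S(S(add(SZ, SSZ))))))
  →10  S(S(S(S(S(S(add(Z, SSZ)))))))
  →11  S^8(Z)

Answer: normal form = S^8(Z)  (in 11 steps)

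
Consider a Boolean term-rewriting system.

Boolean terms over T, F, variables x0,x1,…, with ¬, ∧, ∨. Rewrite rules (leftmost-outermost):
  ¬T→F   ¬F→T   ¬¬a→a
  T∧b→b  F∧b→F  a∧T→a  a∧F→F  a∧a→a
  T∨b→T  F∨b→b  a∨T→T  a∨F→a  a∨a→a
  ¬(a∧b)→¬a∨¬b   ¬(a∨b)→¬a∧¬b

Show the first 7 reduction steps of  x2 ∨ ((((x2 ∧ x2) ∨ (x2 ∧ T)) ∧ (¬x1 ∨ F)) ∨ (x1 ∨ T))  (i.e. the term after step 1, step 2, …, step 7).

Answer: after 7 steps: T

Derivation:
  start: x2 ∨ ((((x2 ∧ x2) ∨ (x2 ∧ T)) ∧ (¬x1 ∨ F)) ∨ (x1 ∨ T))
  →1  x2 ∨ (((x2 ∨ (x2 ∧ T)) ∧ (¬x1 ∨ F)) ∨ (x1 ∨ T))
  →2  x2 ∨ (((x2 ∨ x2) ∧ (¬x1 ∨ F)) ∨ (x1 ∨ T))
  →3  x2 ∨ ((x2 ∧ (¬x1 ∨ F)) ∨ (x1 ∨ T))
  →4  x2 ∨ ((x2 ∧ ¬x1) ∨ (x1 ∨ T))
  →5  x2 ∨ ((x2 ∧ ¬x1) ∨ T)
  →6  x2 ∨ T
  →7  T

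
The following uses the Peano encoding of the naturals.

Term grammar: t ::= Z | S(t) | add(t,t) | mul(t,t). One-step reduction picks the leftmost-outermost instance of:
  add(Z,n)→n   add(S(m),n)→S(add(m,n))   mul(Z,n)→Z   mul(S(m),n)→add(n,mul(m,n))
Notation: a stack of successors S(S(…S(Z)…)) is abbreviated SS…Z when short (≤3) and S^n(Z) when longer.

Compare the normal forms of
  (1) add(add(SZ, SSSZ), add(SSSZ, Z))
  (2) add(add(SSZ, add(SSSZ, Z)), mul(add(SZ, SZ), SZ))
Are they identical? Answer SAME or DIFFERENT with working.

Answer: SAME — A ⇓ S^7(Z), B ⇓ S^7(Z)

Derivation:
Term A:
  start: add(add(SZ, SSSZ), add(SSSZ, Z))
  step 1: add(S(add(Z, SSSZ)), add(SSSZ, Z))
  step 2: S(add(add(Z, SSSZ), add(SSSZ, Z)))
  step 3: S(add(SSSZ, add(SSSZ, Z)))
  step 4: S(S(add(SSZ, add(SSSZ, Z))))
  step 5: S(S(S(add(SZ, add(SSSZ, Z)))))
  step 6: S(S(S(S(add(Z, add(SSSZ, Z))))))
  step 7: S(S(S(S(add(SSSZ, Z)))))
  step 8: S(S(S(S(S(add(SSZ, Z))))))
  step 9: S(S(S(S(S(S(add(SZ, Z)))))))
  step 10: S(S(S(S(S(S(S(add(Z, Z))))))))
  step 11: S^7(Z)

Term B:
  start: add(add(SSZ, add(SSSZ, Z)), mul(add(SZ, SZ), SZ))
  step 1: add(S(add(SZ, add(SSSZ, Z))), mul(add(SZ, SZ), SZ))
  step 2: S(add(add(SZ, add(SSSZ, Z)), mul(add(SZ, SZ), SZ)))
  step 3: S(add(S(add(Z, add(SSSZ, Z))), mul(add(SZ, SZ), SZ)))
  step 4: S(S(add(add(Z, add(SSSZ, Z)), mul(add(SZ, SZ), SZ))))
  step 5: S(S(add(add(SSSZ, Z), mul(add(SZ, SZ), SZ))))
  step 6: S(S(add(S(add(SSZ, Z)), mul(add(SZ, SZ), SZ))))
  step 7: S(S(S(add(add(SSZ, Z), mul(add(SZ, SZ), SZ)))))
  step 8: S(S(S(add(S(add(SZ, Z)), mul(add(SZ, SZ), SZ)))))
  step 9: S(S(S(S(add(add(SZ, Z), mul(add(SZ, SZ), SZ))))))
  step 10: S(S(S(S(add(S(add(Z, Z)), mul(add(SZ, SZ), SZ))))))
  step 11: S(S(S(S(S(add(add(Z, Z), mul(add(SZ, SZ), SZ)))))))
  step 12: S(S(S(S(S(add(Z, mul(add(SZ, SZ), SZ)))))))
  step 13: S(S(S(S(S(mul(add(SZ, SZ), SZ))))))
  step 14: S(S(S(S(S(mul(S(add(Z, SZ)), SZ))))))
  step 15: S(S(S(S(S(add(SZ, mul(add(Z, SZ), SZ)))))))
  step 16: S(S(S(S(S(S(add(Z, mul(add(Z, SZ), SZ))))))))
  step 17: S(S(S(S(S(S(mul(add(Z, SZ), SZ)))))))
  step 18: S(S(S(S(S(S(mul(SZ, SZ)))))))
  step 19: S(S(S(S(S(S(add(SZ, mul(Z, SZ))))))))
  step 20: S(S(S(S(S(S(S(add(Z, mul(Z, SZ)))))))))
  step 21: S(S(S(S(S(S(S(mul(Z, SZ))))))))
  step 22: S^7(Z)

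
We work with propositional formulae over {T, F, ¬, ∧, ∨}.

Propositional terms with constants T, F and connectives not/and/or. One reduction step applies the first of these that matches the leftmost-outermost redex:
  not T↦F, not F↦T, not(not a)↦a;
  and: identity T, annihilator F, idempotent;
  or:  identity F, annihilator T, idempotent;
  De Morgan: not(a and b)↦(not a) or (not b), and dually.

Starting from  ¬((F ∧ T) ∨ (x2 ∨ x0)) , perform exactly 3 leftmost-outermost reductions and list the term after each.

  start: ¬((F ∧ T) ∨ (x2 ∨ x0))
  step 1: ¬(F ∧ T) ∧ ¬(x2 ∨ x0)
  step 2: (¬F ∨ ¬T) ∧ ¬(x2 ∨ x0)
  step 3: (T ∨ ¬T) ∧ ¬(x2 ∨ x0)

Answer: after 3 steps: (T ∨ ¬T) ∧ ¬(x2 ∨ x0)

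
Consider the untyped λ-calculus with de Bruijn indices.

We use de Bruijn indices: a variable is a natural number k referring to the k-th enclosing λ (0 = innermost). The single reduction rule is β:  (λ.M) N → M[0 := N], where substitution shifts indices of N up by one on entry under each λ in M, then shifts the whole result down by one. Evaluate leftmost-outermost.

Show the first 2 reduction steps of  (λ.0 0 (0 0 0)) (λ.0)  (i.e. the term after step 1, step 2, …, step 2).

  start: (λ.0 0 (0 0 0)) (λ.0)
  step 1: (λ.0) (λ.0) ((λ.0) (λ.0) (λ.0))
  step 2: (λ.0) ((λ.0) (λ.0) (λ.0))

Answer: after 2 steps: (λ.0) ((λ.0) (λ.0) (λ.0))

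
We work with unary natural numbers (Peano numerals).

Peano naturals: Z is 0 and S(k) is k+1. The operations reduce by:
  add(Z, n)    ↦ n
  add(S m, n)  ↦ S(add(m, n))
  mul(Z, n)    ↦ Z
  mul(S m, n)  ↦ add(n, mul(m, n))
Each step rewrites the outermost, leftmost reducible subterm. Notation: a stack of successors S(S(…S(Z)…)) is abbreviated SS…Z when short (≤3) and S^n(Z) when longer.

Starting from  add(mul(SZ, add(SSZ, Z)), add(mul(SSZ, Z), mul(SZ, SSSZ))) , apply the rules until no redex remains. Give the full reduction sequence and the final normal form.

Answer: normal form = S^5(Z)  (in 23 steps)

Working:
  start: add(mul(SZ, add(SSZ, Z)), add(mul(SSZ, Z), mul(SZ, SSSZ)))
  →1  add(add(add(SSZ, Z), mul(Z, add(SSZ, Z))), add(mul(SSZ, Z), mul(SZ, SSSZ)))
  →2  add(add(S(add(SZ, Z)), mul(Z, add(SSZ, Z))), add(mul(SSZ, Z), mul(SZ, SSSZ)))
  →3  add(S(add(add(SZ, Z), mul(Z, add(SSZ, Z)))), add(mul(SSZ, Z), mul(SZ, SSSZ)))
  →4  S(add(add(add(SZ, Z), mul(Z, add(SSZ, Z))), add(mul(SSZ, Z), mul(SZ, SSSZ))))
  →5  S(add(add(S(add(Z, Z)), mul(Z, add(SSZ, Z))), add(mul(SSZ, Z), mul(SZ, SSSZ))))
  →6  S(add(S(add(add(Z, Z), mul(Z, add(SSZ, Z)))), add(mul(SSZ, Z), mul(SZ, SSSZ))))
  →7  S(S(add(add(add(Z, Z), mul(Z, add(SSZ, Z))), add(mul(SSZ, Z), mul(SZ, SSSZ)))))
  →8  S(S(add(add(Z, mul(Z, add(SSZ, Z))), add(mul(SSZ, Z), mul(SZ, SSSZ)))))
  →9  S(S(add(mul(Z, add(SSZ, Z)), add(mul(SSZ, Z), mul(SZ, SSSZ)))))
  →10  S(S(add(Z, add(mul(SSZ, Z), mul(SZ, SSSZ)))))
  →11  S(S(add(mul(SSZ, Z), mul(SZ, SSSZ))))
  →12  S(S(add(add(Z, mul(SZ, Z)), mul(SZ, SSSZ))))
  →13  S(S(add(mul(SZ, Z), mul(SZ, SSSZ))))
  →14  S(S(add(add(Z, mul(Z, Z)), mul(SZ, SSSZ))))
  →15  S(S(add(mul(Z, Z), mul(SZ, SSSZ))))
  →16  S(S(add(Z, mul(SZ, SSSZ))))
  →17  S(S(mul(SZ, SSSZ)))
  →18  S(S(add(SSSZ, mul(Z, SSSZ))))
  →19  S(S(S(add(SSZ, mul(Z, SSSZ)))))
  →20  S(S(S(S(add(SZ, mul(Z, SSSZ))))))
  →21  S(S(S(S(S(add(Z, mul(Z, SSSZ)))))))
  →22  S(S(S(S(S(mul(Z, SSSZ))))))
  →23  S^5(Z)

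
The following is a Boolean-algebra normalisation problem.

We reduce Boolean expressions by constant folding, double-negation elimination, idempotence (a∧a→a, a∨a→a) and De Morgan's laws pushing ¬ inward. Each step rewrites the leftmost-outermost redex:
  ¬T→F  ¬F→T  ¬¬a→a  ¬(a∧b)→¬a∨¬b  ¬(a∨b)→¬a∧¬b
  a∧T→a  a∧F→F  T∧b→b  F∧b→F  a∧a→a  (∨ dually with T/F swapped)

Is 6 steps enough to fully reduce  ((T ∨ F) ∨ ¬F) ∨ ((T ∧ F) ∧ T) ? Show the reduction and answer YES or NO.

Answer: YES — reaches normal form T in 3 ≤ 6 steps

Derivation:
  start: ((T ∨ F) ∨ ¬F) ∨ ((T ∧ F) ∧ T)
  [1] (T ∨ ¬F) ∨ ((T ∧ F) ∧ T)
  [2] T ∨ ((T ∧ F) ∧ T)
  [3] T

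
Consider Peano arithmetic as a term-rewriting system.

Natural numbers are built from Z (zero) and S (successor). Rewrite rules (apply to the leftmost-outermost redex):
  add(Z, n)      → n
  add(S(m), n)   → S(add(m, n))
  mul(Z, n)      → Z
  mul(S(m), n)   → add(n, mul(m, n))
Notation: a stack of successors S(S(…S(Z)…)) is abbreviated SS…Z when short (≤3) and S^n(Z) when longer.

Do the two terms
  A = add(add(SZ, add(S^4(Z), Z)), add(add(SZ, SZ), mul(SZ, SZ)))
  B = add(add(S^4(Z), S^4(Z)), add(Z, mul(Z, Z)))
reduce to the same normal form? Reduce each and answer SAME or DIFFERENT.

Answer: SAME — A ⇓ S^8(Z), B ⇓ S^8(Z)

Working:
Term A:
  start: add(add(SZ, add(S^4(Z), Z)), add(add(SZ, SZ), mul(SZ, SZ)))
  [1] add(S(add(Z, add(S^4(Z), Z))), add(add(SZ, SZ), mul(SZ, SZ)))
  [2] S(add(add(Z, add(S^4(Z), Z)), add(add(SZ, SZ), mul(SZ, SZ))))
  [3] S(add(add(S^4(Z), Z), add(add(SZ, SZ), mul(SZ, SZ))))
  [4] S(add(S(add(SSSZ, Z)), add(add(SZ, SZ), mul(SZ, SZ))))
  [5] S(S(add(add(SSSZ, Z), add(add(SZ, SZ), mul(SZ, SZ)))))
  [6] S(S(add(S(add(SSZ, Z)), add(add(SZ, SZ), mul(SZ, SZ)))))
  [7] S(S(S(add(add(SSZ, Z), add(add(SZ, SZ), mul(SZ, SZ))))))
  [8] S(S(S(add(S(add(SZ, Z)), add(add(SZ, SZ), mul(SZ, SZ))))))
  [9] S(S(S(S(add(add(SZ, Z), add(add(SZ, SZ), mul(SZ, SZ)))))))
  [10] S(S(S(S(add(S(add(Z, Z)), add(add(SZ, SZ), mul(SZ, SZ)))))))
  [11] S(S(S(S(S(add(add(Z, Z), add(add(SZ, SZ), mul(SZ, SZ))))))))
  [12] S(S(S(S(S(add(Z, add(add(SZ, SZ), mul(SZ, SZ))))))))
  [13] S(S(S(S(S(add(add(SZ, SZ), mul(SZ, SZ)))))))
  [14] S(S(S(S(S(add(S(add(Z, SZ)), mul(SZ, SZ)))))))
  [15] S(S(S(S(S(S(add(add(Z, SZ), mul(SZ, SZ))))))))
  [16] S(S(S(S(S(S(add(SZ, mul(SZ, SZ))))))))
  [17] S(S(S(S(S(S(S(add(Z, mul(SZ, SZ)))))))))
  [18] S(S(S(S(S(S(S(mul(SZ, SZ))))))))
  [19] S(S(S(S(S(S(S(add(SZ, mul(Z, SZ)))))))))
  [20] S(S(S(S(S(S(S(S(add(Z, mul(Z, SZ))))))))))
  [21] S(S(S(S(S(S(S(S(mul(Z, SZ)))))))))
  [22] S^8(Z)

Term B:
  start: add(add(S^4(Z), S^4(Z)), add(Z, mul(Z, Z)))
  [1] add(S(add(SSSZ, S^4(Z))), add(Z, mul(Z, Z)))
  [2] S(add(add(SSSZ, S^4(Z)), add(Z, mul(Z, Z))))
  [3] S(add(S(add(SSZ, S^4(Z))), add(Z, mul(Z, Z))))
  [4] S(S(add(add(SSZ, S^4(Z)), add(Z, mul(Z, Z)))))
  [5] S(S(add(S(add(SZ, S^4(Z))), add(Z, mul(Z, Z)))))
  [6] S(S(S(add(add(SZ, S^4(Z)), add(Z, mul(Z, Z))))))
  [7] S(S(S(add(S(add(Z, S^4(Z))), add(Z, mul(Z, Z))))))
  [8] S(S(S(S(add(add(Z, S^4(Z)), add(Z, mul(Z, Z)))))))
  [9] S(S(S(S(add(S^4(Z), add(Z, mul(Z, Z)))))))
  [10] S(S(S(S(S(add(SSSZ, add(Z, mul(Z, Z))))))))
  [11] S(S(S(S(S(S(add(SSZ, add(Z, mul(Z, Z)))))))))
  [12] S(S(S(S(S(S(S(add(SZ, add(Z, mul(Z, Z))))))))))
  [13] S(S(S(S(S(S(S(S(add(Z, add(Z, mul(Z, Z)))))))))))
  [14] S(S(S(S(S(S(S(S(add(Z, mul(Z, Z))))))))))
  [15] S(S(S(S(S(S(S(S(mul(Z, Z)))))))))
  [16] S^8(Z)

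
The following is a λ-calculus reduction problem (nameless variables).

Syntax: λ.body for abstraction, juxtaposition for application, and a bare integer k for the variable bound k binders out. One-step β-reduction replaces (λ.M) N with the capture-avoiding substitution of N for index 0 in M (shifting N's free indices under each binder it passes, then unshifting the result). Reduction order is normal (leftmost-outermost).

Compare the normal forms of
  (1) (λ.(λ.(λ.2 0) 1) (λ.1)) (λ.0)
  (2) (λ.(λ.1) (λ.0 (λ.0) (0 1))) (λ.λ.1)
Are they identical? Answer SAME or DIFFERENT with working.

Answer: DIFFERENT — A ⇓ λ.0, B ⇓ λ.λ.1

Working:
Term A:
  start: (λ.(λ.(λ.2 0) 1) (λ.1)) (λ.0)
  →1  (λ.(λ.(λ.0) 0) (λ.0)) (λ.λ.0)
  →2  (λ.(λ.0) 0) (λ.0)
  →3  (λ.0) (λ.0)
  →4  λ.0

Term B:
  start: (λ.(λ.1) (λ.0 (λ.0) (0 1))) (λ.λ.1)
  →1  (λ.λ.λ.1) (λ.0 (λ.0) (0 (λ.λ.1)))
  →2  λ.λ.1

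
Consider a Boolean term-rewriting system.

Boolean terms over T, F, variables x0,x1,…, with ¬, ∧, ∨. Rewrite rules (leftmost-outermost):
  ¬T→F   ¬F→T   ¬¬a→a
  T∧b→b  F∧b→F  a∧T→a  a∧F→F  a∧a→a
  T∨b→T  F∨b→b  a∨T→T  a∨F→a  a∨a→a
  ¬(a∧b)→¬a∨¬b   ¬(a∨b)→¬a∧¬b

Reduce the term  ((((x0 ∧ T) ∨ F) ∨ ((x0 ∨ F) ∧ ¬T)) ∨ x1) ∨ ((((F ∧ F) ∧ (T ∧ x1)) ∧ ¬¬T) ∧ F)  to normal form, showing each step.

  start: ((((x0 ∧ T) ∨ F) ∨ ((x0 ∨ F) ∧ ¬T)) ∨ x1) ∨ ((((F ∧ F) ∧ (T ∧ x1)) ∧ ¬¬T) ∧ F)
  [1] (((x0 ∧ T) ∨ ((x0 ∨ F) ∧ ¬T)) ∨ x1) ∨ ((((F ∧ F) ∧ (T ∧ x1)) ∧ ¬¬T) ∧ F)
  [2] ((x0 ∨ ((x0 ∨ F) ∧ ¬T)) ∨ x1) ∨ ((((F ∧ F) ∧ (T ∧ x1)) ∧ ¬¬T) ∧ F)
  [3] ((x0 ∨ (x0 ∧ ¬T)) ∨ x1) ∨ ((((F ∧ F) ∧ (T ∧ x1)) ∧ ¬¬T) ∧ F)
  [4] ((x0 ∨ (x0 ∧ F)) ∨ x1) ∨ ((((F ∧ F) ∧ (T ∧ x1)) ∧ ¬¬T) ∧ F)
  [5] ((x0 ∨ F) ∨ x1) ∨ ((((F ∧ F) ∧ (T ∧ x1)) ∧ ¬¬T) ∧ F)
  [6] (x0 ∨ x1) ∨ ((((F ∧ F) ∧ (T ∧ x1)) ∧ ¬¬T) ∧ F)
  [7] (x0 ∨ x1) ∨ F
  [8] x0 ∨ x1

Answer: normal form = x0 ∨ x1  (in 8 steps)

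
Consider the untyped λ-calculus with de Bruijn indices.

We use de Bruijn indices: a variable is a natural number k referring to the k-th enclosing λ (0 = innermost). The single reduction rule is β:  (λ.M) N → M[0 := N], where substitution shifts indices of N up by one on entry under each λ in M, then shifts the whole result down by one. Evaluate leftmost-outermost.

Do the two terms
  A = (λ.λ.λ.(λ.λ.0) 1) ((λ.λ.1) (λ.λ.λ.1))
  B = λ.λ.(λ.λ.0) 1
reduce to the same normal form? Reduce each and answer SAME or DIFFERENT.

Answer: SAME — A ⇓ λ.λ.λ.0, B ⇓ λ.λ.λ.0

Working:
Term A:
  start: (λ.λ.λ.(λ.λ.0) 1) ((λ.λ.1) (λ.λ.λ.1))
  step 1: λ.λ.(λ.λ.0) 1
  step 2: λ.λ.λ.0

Term B:
  start: λ.λ.(λ.λ.0) 1
  step 1: λ.λ.λ.0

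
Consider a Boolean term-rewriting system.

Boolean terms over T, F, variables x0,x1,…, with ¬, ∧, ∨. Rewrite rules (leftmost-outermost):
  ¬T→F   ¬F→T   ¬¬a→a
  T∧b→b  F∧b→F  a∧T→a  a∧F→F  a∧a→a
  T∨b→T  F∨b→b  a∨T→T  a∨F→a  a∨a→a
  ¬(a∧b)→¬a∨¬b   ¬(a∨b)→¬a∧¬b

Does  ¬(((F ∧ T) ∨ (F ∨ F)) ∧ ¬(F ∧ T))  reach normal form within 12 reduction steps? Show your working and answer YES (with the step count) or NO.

Answer: YES — reaches normal form T in 10 ≤ 12 steps

Derivation:
  start: ¬(((F ∧ T) ∨ (F ∨ F)) ∧ ¬(F ∧ T))
  [1] ¬((F ∧ T) ∨ (F ∨ F)) ∨ ¬¬(F ∧ T)
  [2] (¬(F ∧ T) ∧ ¬(F ∨ F)) ∨ ¬¬(F ∧ T)
  [3] ((¬F ∨ ¬T) ∧ ¬(F ∨ F)) ∨ ¬¬(F ∧ T)
  [4] ((T ∨ ¬T) ∧ ¬(F ∨ F)) ∨ ¬¬(F ∧ T)
  [5] (T ∧ ¬(F ∨ F)) ∨ ¬¬(F ∧ T)
  [6] ¬(F ∨ F) ∨ ¬¬(F ∧ T)
  [7] (¬F ∧ ¬F) ∨ ¬¬(F ∧ T)
  [8] ¬F ∨ ¬¬(F ∧ T)
  [9] T ∨ ¬¬(F ∧ T)
  [10] T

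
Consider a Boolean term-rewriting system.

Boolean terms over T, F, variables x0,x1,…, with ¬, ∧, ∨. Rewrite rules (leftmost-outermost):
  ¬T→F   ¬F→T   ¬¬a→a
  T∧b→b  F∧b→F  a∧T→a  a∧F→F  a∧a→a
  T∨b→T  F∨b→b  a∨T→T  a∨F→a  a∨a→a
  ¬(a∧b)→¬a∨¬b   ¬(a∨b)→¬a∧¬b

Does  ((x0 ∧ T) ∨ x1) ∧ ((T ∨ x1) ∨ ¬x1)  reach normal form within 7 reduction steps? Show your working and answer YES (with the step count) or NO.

Answer: YES — reaches normal form x0 ∨ x1 in 4 ≤ 7 steps

Derivation:
  start: ((x0 ∧ T) ∨ x1) ∧ ((T ∨ x1) ∨ ¬x1)
  step 1: (x0 ∨ x1) ∧ ((T ∨ x1) ∨ ¬x1)
  step 2: (x0 ∨ x1) ∧ (T ∨ ¬x1)
  step 3: (x0 ∨ x1) ∧ T
  step 4: x0 ∨ x1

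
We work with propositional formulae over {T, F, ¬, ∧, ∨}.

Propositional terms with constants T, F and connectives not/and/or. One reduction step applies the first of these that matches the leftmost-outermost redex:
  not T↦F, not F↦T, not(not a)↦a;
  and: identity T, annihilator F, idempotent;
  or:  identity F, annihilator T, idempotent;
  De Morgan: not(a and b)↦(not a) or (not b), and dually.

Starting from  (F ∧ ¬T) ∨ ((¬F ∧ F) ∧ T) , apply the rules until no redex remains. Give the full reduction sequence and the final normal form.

  start: (F ∧ ¬T) ∨ ((¬F ∧ F) ∧ T)
  step 1: F ∨ ((¬F ∧ F) ∧ T)
  step 2: (¬F ∧ F) ∧ T
  step 3: ¬F ∧ F
  step 4: F

Answer: normal form = F  (in 4 steps)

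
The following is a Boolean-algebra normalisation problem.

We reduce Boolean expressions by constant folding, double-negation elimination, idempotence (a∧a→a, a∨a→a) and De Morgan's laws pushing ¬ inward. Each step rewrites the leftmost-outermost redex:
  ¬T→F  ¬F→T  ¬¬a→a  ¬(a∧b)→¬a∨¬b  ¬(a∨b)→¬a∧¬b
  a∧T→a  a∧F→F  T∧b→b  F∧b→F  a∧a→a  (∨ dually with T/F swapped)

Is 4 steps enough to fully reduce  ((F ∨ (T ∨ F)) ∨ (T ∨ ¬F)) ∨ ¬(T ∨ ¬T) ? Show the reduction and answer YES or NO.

  start: ((F ∨ (T ∨ F)) ∨ (T ∨ ¬F)) ∨ ¬(T ∨ ¬T)
  [1] ((T ∨ F) ∨ (T ∨ ¬F)) ∨ ¬(T ∨ ¬T)
  [2] (T ∨ (T ∨ ¬F)) ∨ ¬(T ∨ ¬T)
  [3] T ∨ ¬(T ∨ ¬T)
  [4] T

Answer: YES — reaches normal form T in 4 ≤ 4 steps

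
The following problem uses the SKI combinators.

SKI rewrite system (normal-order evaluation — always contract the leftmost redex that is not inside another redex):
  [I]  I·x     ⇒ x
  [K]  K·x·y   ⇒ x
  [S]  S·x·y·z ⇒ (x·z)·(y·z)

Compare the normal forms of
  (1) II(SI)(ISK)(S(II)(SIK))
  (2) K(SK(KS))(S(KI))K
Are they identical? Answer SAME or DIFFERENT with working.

Answer: DIFFERENT — A ⇓ K(SK(SI(SIK))), B ⇓ K

Working:
Term A:
  start: II(SI)(ISK)(S(II)(SIK))
  [1] I(SI)(ISK)(S(II)(SIK))
  [2] SI(ISK)(S(II)(SIK))
  [3] I(S(II)(SIK))(ISK(S(II)(SIK)))
  [4] S(II)(SIK)(ISK(S(II)(SIK)))
  [5] II(ISK(S(II)(SIK)))(SIK(ISK(S(II)(SIK))))
  [6] I(ISK(S(II)(SIK)))(SIK(ISK(S(II)(SIK))))
  [7] ISK(S(II)(SIK))(SIK(ISK(S(II)(SIK))))
  [8] SK(S(II)(SIK))(SIK(ISK(S(II)(SIK))))
  [9] K(SIK(ISK(S(II)(SIK))))(S(II)(SIK)(SIK(ISK(S(II)(SIK)))))
  [10] SIK(ISK(S(II)(SIK)))
  [11] I(ISK(S(II)(SIK)))(K(ISK(S(II)(SIK))))
  [12] ISK(S(II)(SIK))(K(ISK(S(II)(SIK))))
  [13] SK(S(II)(SIK))(K(ISK(S(II)(SIK))))
  [14] K(K(ISK(S(II)(SIK))))(S(II)(SIK)(K(ISK(S(II)(SIK)))))
  [15] K(ISK(S(II)(SIK)))
  [16] K(SK(S(II)(SIK)))
  [17] K(SK(SI(SIK)))

Term B:
  start: K(SK(KS))(S(KI))K
  [1] SK(KS)K
  [2] KK(KSK)
  [3] K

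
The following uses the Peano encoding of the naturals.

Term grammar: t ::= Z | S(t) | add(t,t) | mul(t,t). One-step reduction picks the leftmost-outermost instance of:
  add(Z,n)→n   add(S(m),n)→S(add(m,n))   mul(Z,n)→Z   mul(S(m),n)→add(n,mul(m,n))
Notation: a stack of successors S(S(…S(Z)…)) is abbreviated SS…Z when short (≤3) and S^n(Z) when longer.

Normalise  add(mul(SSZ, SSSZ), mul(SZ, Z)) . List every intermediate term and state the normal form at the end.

  start: add(mul(SSZ, SSSZ), mul(SZ, Z))
  [1] add(add(SSSZ, mul(SZ, SSSZ)), mul(SZ, Z))
  [2] add(S(add(SSZ, mul(SZ, SSSZ))), mul(SZ, Z))
  [3] S(add(add(SSZ, mul(SZ, SSSZ)), mul(SZ, Z)))
  [4] S(add(S(add(SZ, mul(SZ, SSSZ))), mul(SZ, Z)))
  [5] S(S(add(add(SZ, mul(SZ, SSSZ)), mul(SZ, Z))))
  [6] S(S(add(S(add(Z, mul(SZ, SSSZ))), mul(SZ, Z))))
  [7] S(S(S(add(add(Z, mul(SZ, SSSZ)), mul(SZ, Z)))))
  [8] S(S(S(add(mul(SZ, SSSZ), mul(SZ, Z)))))
  [9] S(S(S(add(add(SSSZ, mul(Z, SSSZ)), mul(SZ, Z)))))
  [10] S(S(S(add(S(add(SSZ, mul(Z, SSSZ))), mul(SZ, Z)))))
  [11] S(S(S(S(add(add(SSZ, mul(Z, SSSZ)), mul(SZ, Z))))))
  [12] S(S(S(S(add(S(add(SZ, mul(Z, SSSZ))), mul(SZ, Z))))))
  [13] S(S(S(S(S(add(add(SZ, mul(Z, SSSZ)), mul(SZ, Z)))))))
  [14] S(S(S(S(S(add(S(add(Z, mul(Z, SSSZ))), mul(SZ, Z)))))))
  [15] S(S(S(S(S(S(add(add(Z, mul(Z, SSSZ)), mul(SZ, Z))))))))
  [16] S(S(S(S(S(S(add(mul(Z, SSSZ), mul(SZ, Z))))))))
  [17] S(S(S(S(S(S(add(Z, mul(SZ, Z))))))))
  [18] S(S(S(S(S(S(mul(SZ, Z)))))))
  [19] S(S(S(S(S(S(add(Z, mul(Z, Z))))))))
  [20] S(S(S(S(S(S(mul(Z, Z)))))))
  [21] S^6(Z)

Answer: normal form = S^6(Z)  (in 21 steps)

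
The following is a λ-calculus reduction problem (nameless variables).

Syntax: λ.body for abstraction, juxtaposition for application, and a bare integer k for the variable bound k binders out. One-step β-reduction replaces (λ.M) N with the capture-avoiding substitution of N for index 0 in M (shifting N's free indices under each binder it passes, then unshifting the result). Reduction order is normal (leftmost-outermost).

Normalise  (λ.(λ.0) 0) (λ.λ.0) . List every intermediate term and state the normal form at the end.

Answer: normal form = λ.λ.0  (in 2 steps)

Derivation:
  start: (λ.(λ.0) 0) (λ.λ.0)
  step 1: (λ.0) (λ.λ.0)
  step 2: λ.λ.0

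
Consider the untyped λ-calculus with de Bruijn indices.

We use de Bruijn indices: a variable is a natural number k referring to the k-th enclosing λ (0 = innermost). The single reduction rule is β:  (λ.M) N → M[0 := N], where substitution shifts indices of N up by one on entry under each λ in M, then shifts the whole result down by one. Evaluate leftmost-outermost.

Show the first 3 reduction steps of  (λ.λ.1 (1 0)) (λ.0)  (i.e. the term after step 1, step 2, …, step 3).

  start: (λ.λ.1 (1 0)) (λ.0)
  step 1: λ.(λ.0) ((λ.0) 0)
  step 2: λ.(λ.0) 0
  step 3: λ.0

Answer: after 3 steps: λ.0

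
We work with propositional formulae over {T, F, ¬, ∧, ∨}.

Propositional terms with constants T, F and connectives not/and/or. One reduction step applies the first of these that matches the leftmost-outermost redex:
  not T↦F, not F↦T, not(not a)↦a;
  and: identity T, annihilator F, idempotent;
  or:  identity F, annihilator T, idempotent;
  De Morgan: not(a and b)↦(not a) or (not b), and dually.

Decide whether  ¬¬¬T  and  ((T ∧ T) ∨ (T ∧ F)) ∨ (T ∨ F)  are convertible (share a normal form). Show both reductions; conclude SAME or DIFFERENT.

Answer: DIFFERENT — A ⇓ F, B ⇓ T

Working:
Term A:
  start: ¬¬¬T
  step 1: ¬T
  step 2: F

Term B:
  start: ((T ∧ T) ∨ (T ∧ F)) ∨ (T ∨ F)
  step 1: (T ∨ (T ∧ F)) ∨ (T ∨ F)
  step 2: T ∨ (T ∨ F)
  step 3: T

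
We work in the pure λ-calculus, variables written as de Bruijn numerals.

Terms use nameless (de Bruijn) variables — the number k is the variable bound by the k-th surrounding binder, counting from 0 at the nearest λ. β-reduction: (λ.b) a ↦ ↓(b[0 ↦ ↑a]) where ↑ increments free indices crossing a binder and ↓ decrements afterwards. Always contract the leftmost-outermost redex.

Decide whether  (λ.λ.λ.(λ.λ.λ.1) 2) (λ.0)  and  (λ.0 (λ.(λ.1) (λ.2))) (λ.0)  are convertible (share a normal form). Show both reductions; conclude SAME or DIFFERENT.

Term A:
  start: (λ.λ.λ.(λ.λ.λ.1) 2) (λ.0)
  →1  λ.λ.(λ.λ.λ.1) (λ.0)
  →2  λ.λ.λ.λ.1

Term B:
  start: (λ.0 (λ.(λ.1) (λ.2))) (λ.0)
  →1  (λ.0) (λ.(λ.1) (λ.λ.0))
  →2  λ.(λ.1) (λ.λ.0)
  →3  λ.0

Answer: DIFFERENT — A ⇓ λ.λ.λ.λ.1, B ⇓ λ.0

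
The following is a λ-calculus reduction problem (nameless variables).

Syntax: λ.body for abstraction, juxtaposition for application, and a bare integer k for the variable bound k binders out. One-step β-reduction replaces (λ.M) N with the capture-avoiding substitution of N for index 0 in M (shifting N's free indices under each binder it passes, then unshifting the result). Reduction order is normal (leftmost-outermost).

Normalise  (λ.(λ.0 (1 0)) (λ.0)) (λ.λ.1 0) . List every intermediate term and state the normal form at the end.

  start: (λ.(λ.0 (1 0)) (λ.0)) (λ.λ.1 0)
  [1] (λ.0 ((λ.λ.1 0) 0)) (λ.0)
  [2] (λ.0) ((λ.λ.1 0) (λ.0))
  [3] (λ.λ.1 0) (λ.0)
  [4] λ.(λ.0) 0
  [5] λ.0

Answer: normal form = λ.0  (in 5 steps)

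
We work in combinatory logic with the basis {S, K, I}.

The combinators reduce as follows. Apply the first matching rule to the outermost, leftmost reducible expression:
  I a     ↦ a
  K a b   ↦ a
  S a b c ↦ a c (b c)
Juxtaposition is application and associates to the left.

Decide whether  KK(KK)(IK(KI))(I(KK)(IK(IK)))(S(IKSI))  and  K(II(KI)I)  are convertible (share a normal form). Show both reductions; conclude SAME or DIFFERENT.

Term A:
  start: KK(KK)(IK(KI))(I(KK)(IK(IK)))(S(IKSI))
  →1  K(IK(KI))(I(KK)(IK(IK)))(S(IKSI))
  →2  IK(KI)(S(IKSI))
  →3  K(KI)(S(IKSI))
  →4  KI

Term B:
  start: K(II(KI)I)
  →1  K(I(KI)I)
  →2  K(KII)
  →3  KI

Answer: SAME — A ⇓ KI, B ⇓ KI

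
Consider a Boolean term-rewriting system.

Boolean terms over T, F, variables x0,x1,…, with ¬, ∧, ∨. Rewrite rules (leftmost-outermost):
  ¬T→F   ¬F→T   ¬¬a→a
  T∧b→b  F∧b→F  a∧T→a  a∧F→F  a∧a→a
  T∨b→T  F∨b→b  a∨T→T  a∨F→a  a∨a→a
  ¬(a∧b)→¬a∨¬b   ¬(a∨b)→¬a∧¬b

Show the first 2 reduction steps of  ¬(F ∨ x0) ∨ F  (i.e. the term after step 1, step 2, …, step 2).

Answer: after 2 steps: ¬F ∧ ¬x0

Working:
  start: ¬(F ∨ x0) ∨ F
  step 1: ¬(F ∨ x0)
  step 2: ¬F ∧ ¬x0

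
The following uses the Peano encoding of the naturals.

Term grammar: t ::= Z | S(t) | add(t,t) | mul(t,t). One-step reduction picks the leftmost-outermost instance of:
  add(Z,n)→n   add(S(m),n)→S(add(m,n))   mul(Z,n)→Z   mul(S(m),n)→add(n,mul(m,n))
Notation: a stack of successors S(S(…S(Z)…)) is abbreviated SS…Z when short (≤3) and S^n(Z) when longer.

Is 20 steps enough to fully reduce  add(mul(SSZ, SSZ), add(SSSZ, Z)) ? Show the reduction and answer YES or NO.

  start: add(mul(SSZ, SSZ), add(SSSZ, Z))
  →1  add(add(SSZ, mul(SZ, SSZ)), add(SSSZ, Z))
  →2  add(S(add(SZ, mul(SZ, SSZ))), add(SSSZ, Z))
  →3  S(add(add(SZ, mul(SZ, SSZ)), add(SSSZ, Z)))
  →4  S(add(S(add(Z, mul(SZ, SSZ))), add(SSSZ, Z)))
  →5  S(S(add(add(Z, mul(SZ, SSZ)), add(SSSZ, Z))))
  →6  S(S(add(mul(SZ, SSZ), add(SSSZ, Z))))
  →7  S(S(add(add(SSZ, mul(Z, SSZ)), add(SSSZ, Z))))
  →8  S(S(add(S(add(SZ, mul(Z, SSZ))), add(SSSZ, Z))))
  →9  S(S(S(add(add(SZ, mul(Z, SSZ)), add(SSSZ, Z)))))
  →10  S(S(S(add(S(add(Z, mul(Z, SSZ))), add(SSSZ, Z)))))
  →11  S(S(S(S(add(add(Z, mul(Z, SSZ)), add(SSSZ, Z))))))
  →12  S(S(S(S(add(mul(Z, SSZ), add(SSSZ, Z))))))
  →13  S(S(S(S(add(Z, add(SSSZ, Z))))))
  →14  S(S(S(S(add(SSSZ, Z)))))
  →15  S(S(S(S(S(add(SSZ, Z))))))
  →16  S(S(S(S(S(S(add(SZ, Z)))))))
  →17  S(S(S(S(S(S(S(add(Z, Z))))))))
  →18  S^7(Z)

Answer: YES — reaches normal form S^7(Z) in 18 ≤ 20 steps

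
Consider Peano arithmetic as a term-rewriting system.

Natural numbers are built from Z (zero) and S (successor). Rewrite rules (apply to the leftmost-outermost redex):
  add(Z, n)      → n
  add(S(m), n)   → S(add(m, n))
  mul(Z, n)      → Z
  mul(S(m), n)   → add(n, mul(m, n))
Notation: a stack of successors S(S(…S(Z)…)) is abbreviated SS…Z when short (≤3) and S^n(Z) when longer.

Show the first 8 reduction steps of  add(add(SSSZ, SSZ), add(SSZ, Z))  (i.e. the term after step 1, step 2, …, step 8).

Answer: after 8 steps: S(S(S(S(add(SZ, add(SSZ, Z))))))

Working:
  start: add(add(SSSZ, SSZ), add(SSZ, Z))
  →1  add(S(add(SSZ, SSZ)), add(SSZ, Z))
  →2  S(add(add(SSZ, SSZ), add(SSZ, Z)))
  →3  S(add(S(add(SZ, SSZ)), add(SSZ, Z)))
  →4  S(S(add(add(SZ, SSZ), add(SSZ, Z))))
  →5  S(S(add(S(add(Z, SSZ)), add(SSZ, Z))))
  →6  S(S(S(add(add(Z, SSZ), add(SSZ, Z)))))
  →7  S(S(S(add(SSZ, add(SSZ, Z)))))
  →8  S(S(S(S(add(SZ, add(SSZ, Z))))))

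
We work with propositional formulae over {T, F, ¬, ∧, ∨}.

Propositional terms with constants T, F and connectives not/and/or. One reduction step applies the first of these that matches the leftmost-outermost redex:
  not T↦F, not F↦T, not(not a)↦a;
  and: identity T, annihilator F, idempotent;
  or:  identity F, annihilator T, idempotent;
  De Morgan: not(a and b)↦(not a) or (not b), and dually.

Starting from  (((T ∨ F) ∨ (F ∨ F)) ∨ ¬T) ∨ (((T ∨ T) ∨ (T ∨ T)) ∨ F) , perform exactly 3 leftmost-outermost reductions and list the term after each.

  start: (((T ∨ F) ∨ (F ∨ F)) ∨ ¬T) ∨ (((T ∨ T) ∨ (T ∨ T)) ∨ F)
  →1  ((T ∨ (F ∨ F)) ∨ ¬T) ∨ (((T ∨ T) ∨ (T ∨ T)) ∨ F)
  →2  (T ∨ ¬T) ∨ (((T ∨ T) ∨ (T ∨ T)) ∨ F)
  →3  T ∨ (((T ∨ T) ∨ (T ∨ T)) ∨ F)

Answer: after 3 steps: T ∨ (((T ∨ T) ∨ (T ∨ T)) ∨ F)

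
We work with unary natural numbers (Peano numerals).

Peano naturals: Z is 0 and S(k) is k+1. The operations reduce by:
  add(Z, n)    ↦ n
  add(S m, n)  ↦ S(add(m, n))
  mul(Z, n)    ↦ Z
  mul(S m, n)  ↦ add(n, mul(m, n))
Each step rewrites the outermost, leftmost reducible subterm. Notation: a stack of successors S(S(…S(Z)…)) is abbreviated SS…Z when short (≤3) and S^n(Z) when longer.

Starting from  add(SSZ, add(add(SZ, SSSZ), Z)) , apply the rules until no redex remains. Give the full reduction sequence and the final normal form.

  start: add(SSZ, add(add(SZ, SSSZ), Z))
  →1  S(add(SZ, add(add(SZ, SSSZ), Z)))
  →2  S(S(add(Z, add(add(SZ, SSSZ), Z))))
  →3  S(S(add(add(SZ, SSSZ), Z)))
  →4  S(S(add(S(add(Z, SSSZ)), Z)))
  →5  S(S(S(add(add(Z, SSSZ), Z))))
  →6  S(S(S(add(SSSZ, Z))))
  →7  S(S(S(S(add(SSZ, Z)))))
  →8  S(S(S(S(S(add(SZ, Z))))))
  →9  S(S(S(S(S(S(add(Z, Z)))))))
  →10  S^6(Z)

Answer: normal form = S^6(Z)  (in 10 steps)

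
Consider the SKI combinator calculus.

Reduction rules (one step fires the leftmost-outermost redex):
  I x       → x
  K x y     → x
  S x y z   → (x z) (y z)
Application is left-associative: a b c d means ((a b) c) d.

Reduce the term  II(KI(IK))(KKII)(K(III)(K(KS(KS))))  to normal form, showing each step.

Answer: normal form = I  (in 6 steps)

Working:
  start: II(KI(IK))(KKII)(K(III)(K(KS(KS))))
  [1] I(KI(IK))(KKII)(K(III)(K(KS(KS))))
  [2] KI(IK)(KKII)(K(III)(K(KS(KS))))
  [3] I(KKII)(K(III)(K(KS(KS))))
  [4] KKII(K(III)(K(KS(KS))))
  [5] KI(K(III)(K(KS(KS))))
  [6] I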